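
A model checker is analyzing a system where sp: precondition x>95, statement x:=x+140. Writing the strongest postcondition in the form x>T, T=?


Formula: sp(P, x:=E) = exists old_x. (x = E[old_x/x]) AND P[old_x/x] (old_x is the value of x before the assignment; eliminate old_x by solving x = E[old_x/x] for old_x)
Step 1: Precondition P: x>95, i.e. old_x > 95
Step 2: Assignment gives x = old_x + 140, so old_x = x - 140
Step 3: Substitute into P: x - 140 > 95
Step 4: Simplify: x > 95+140 = 235

235


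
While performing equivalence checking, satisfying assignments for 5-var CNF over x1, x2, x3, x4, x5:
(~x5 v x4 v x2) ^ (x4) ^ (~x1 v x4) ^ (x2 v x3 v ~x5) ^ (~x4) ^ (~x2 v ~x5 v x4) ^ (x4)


CNF with 7 clauses over 5 vars (32 assignments).
An assignment satisfies CNF iff every clause has >=1 true literal.
Check each row (bits = x1,x2,x3,x4,x5; clause T/F shown):
  row 0 [00000]: clauses=TFTTTTF -> 0
  row 1 [00001]: clauses=FFTFTTF -> 0
  row 2 [00010]: clauses=TTTTFTT -> 0
  row 3 [00011]: clauses=TTTFFTT -> 0
  row 4 [00100]: clauses=TFTTTTF -> 0
  row 5 [00101]: clauses=FFTTTTF -> 0
  row 6 [00110]: clauses=TTTTFTT -> 0
  row 7 [00111]: clauses=TTTTFTT -> 0
  row 8 [01000]: clauses=TFTTTTF -> 0
  row 9 [01001]: clauses=TFTTTFF -> 0
  row 10 [01010]: clauses=TTTTFTT -> 0
  row 11 [01011]: clauses=TTTTFTT -> 0
  row 12 [01100]: clauses=TFTTTTF -> 0
  row 13 [01101]: clauses=TFTTTFF -> 0
  row 14 [01110]: clauses=TTTTFTT -> 0
  row 15 [01111]: clauses=TTTTFTT -> 0
  row 16 [10000]: clauses=TFFTTTF -> 0
  row 17 [10001]: clauses=FFFFTTF -> 0
  row 18 [10010]: clauses=TTTTFTT -> 0
  row 19 [10011]: clauses=TTTFFTT -> 0
  row 20 [10100]: clauses=TFFTTTF -> 0
  row 21 [10101]: clauses=FFFTTTF -> 0
  row 22 [10110]: clauses=TTTTFTT -> 0
  row 23 [10111]: clauses=TTTTFTT -> 0
  row 24 [11000]: clauses=TFFTTTF -> 0
  row 25 [11001]: clauses=TFFTTFF -> 0
  row 26 [11010]: clauses=TTTTFTT -> 0
  row 27 [11011]: clauses=TTTTFTT -> 0
  row 28 [11100]: clauses=TFFTTTF -> 0
  row 29 [11101]: clauses=TFFTTFF -> 0
  row 30 [11110]: clauses=TTTTFTT -> 0
  row 31 [11111]: clauses=TTTTFTT -> 0
Full result column, 8 rows per line (x1,x2 fixed per line; x3,x4,x5 runs 000..111 left to right):
  rows 0-7 [x1,x2=00]: 00000000  (ones: 0)
  rows 8-15 [x1,x2=01]: 00000000  (ones: 0)
  rows 16-23 [x1,x2=10]: 00000000  (ones: 0)
  rows 24-31 [x1,x2=11]: 00000000  (ones: 0)
Satisfying assignments = 0+0+0+0 = 0

0


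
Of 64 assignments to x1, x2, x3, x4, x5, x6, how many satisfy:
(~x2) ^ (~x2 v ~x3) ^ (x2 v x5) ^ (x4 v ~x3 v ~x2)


CNF with 4 clauses over 6 vars (64 assignments).
An assignment satisfies CNF iff every clause has >=1 true literal.
Check each row (bits = x1,x2,x3,x4,x5,x6; clause T/F shown):
  row 0 [000000]: clauses=TTFT -> 0
  row 1 [000001]: clauses=TTFT -> 0
  row 2 [000010]: clauses=TTTT -> 1
  row 3 [000011]: clauses=TTTT -> 1
  row 4 [000100]: clauses=TTFT -> 0
  (every remaining row is evaluated the same way; all 64 results are listed next)
Full result column, 8 rows per line (x1,x2,x3 fixed per line; x4,x5,x6 runs 000..111 left to right):
  rows 0-7 [x1,x2,x3=000]: 00110011  (ones: 4)
  rows 8-15 [x1,x2,x3=001]: 00110011  (ones: 4)
  rows 16-23 [x1,x2,x3=010]: 00000000  (ones: 0)
  rows 24-31 [x1,x2,x3=011]: 00000000  (ones: 0)
  rows 32-39 [x1,x2,x3=100]: 00110011  (ones: 4)
  rows 40-47 [x1,x2,x3=101]: 00110011  (ones: 4)
  rows 48-55 [x1,x2,x3=110]: 00000000  (ones: 0)
  rows 56-63 [x1,x2,x3=111]: 00000000  (ones: 0)
Satisfying assignments = 4+4+0+0+4+4+0+0 = 16

16


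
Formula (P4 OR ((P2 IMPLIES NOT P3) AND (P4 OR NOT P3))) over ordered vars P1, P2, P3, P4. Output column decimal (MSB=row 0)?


Formula: (P4 OR ((P2 IMPLIES NOT P3) AND (P4 OR NOT P3))) over P1, P2, P3, P4 (16 rows)
Evaluate each row (bits = P1,P2,P3,P4, MSB first):
  row 0 [0000]: (0 OR ((0 IMPLIES NOT 0) AND (0 OR NOT 0))) -> 1
  row 1 [0001]: (1 OR ((0 IMPLIES NOT 0) AND (1 OR NOT 0))) -> 1
  row 2 [0010]: (0 OR ((0 IMPLIES NOT 1) AND (0 OR NOT 1))) -> 0
  row 3 [0011]: (1 OR ((0 IMPLIES NOT 1) AND (1 OR NOT 1))) -> 1
  row 4 [0100]: (0 OR ((1 IMPLIES NOT 0) AND (0 OR NOT 0))) -> 1
  row 5 [0101]: (1 OR ((1 IMPLIES NOT 0) AND (1 OR NOT 0))) -> 1
  row 6 [0110]: (0 OR ((1 IMPLIES NOT 1) AND (0 OR NOT 1))) -> 0
  row 7 [0111]: (1 OR ((1 IMPLIES NOT 1) AND (1 OR NOT 1))) -> 1
  row 8 [1000]: (0 OR ((0 IMPLIES NOT 0) AND (0 OR NOT 0))) -> 1
  row 9 [1001]: (1 OR ((0 IMPLIES NOT 0) AND (1 OR NOT 0))) -> 1
  row 10 [1010]: (0 OR ((0 IMPLIES NOT 1) AND (0 OR NOT 1))) -> 0
  row 11 [1011]: (1 OR ((0 IMPLIES NOT 1) AND (1 OR NOT 1))) -> 1
  row 12 [1100]: (0 OR ((1 IMPLIES NOT 0) AND (0 OR NOT 0))) -> 1
  row 13 [1101]: (1 OR ((1 IMPLIES NOT 0) AND (1 OR NOT 0))) -> 1
  row 14 [1110]: (0 OR ((1 IMPLIES NOT 1) AND (0 OR NOT 1))) -> 0
  row 15 [1111]: (1 OR ((1 IMPLIES NOT 1) AND (1 OR NOT 1))) -> 1
Full result column, 4 rows per line (P1,P2 fixed per line; P3,P4 runs 00..11 left to right):
  rows 0-3 [P1,P2=00]: 1101  = hex D
  rows 4-7 [P1,P2=01]: 1101  = hex D
  rows 8-11 [P1,P2=10]: 1101  = hex D
  rows 12-15 [P1,P2=11]: 1101  = hex D
Output column (row 0 .. row 15) = 1101110111011101
Output column grouped in 4s = 1101 1101 1101 1101 = 0xDDDD
Convert to decimal digit by digit (value = value*16 + digit):
  D -> 13
  13*16 + 13 (D) = 221
  221*16 + 13 (D) = 3549
  3549*16 + 13 (D) = 56797
Decimal = 56797

56797


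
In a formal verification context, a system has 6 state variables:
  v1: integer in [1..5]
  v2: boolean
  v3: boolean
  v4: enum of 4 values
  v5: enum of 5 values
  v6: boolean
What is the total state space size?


State space = product of domain sizes of all variables.
Domain sizes:
  v1 (integer in [1..5]): 5
  v2 (boolean): 2
  v3 (boolean): 2
  v4 (enum of 4 values): 4
  v5 (enum of 5 values): 5
  v6 (boolean): 2
Product = 5 * 2 * 2 * 4 * 5 * 2 = 800

800


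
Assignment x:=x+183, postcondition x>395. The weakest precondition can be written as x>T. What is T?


Formula: wp(x:=E, P) = P[E/x] (substitute E for x in postcondition)
Step 1: Postcondition: x>395
Step 2: Substitute x+183 for x: x+183>395
Step 3: Solve for x: x > 395-183 = 212

212


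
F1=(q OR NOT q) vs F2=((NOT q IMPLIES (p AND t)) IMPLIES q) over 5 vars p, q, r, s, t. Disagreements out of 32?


F1 = (q OR NOT q)
F2 = ((NOT q IMPLIES (p AND t)) IMPLIES q)
Evaluate both on each of 32 rows (bits = p,q,r,s,t):
  row 0 [00000]: F1=1 F2=1 -> 0
  row 1 [00001]: F1=1 F2=1 -> 0
  row 2 [00010]: F1=1 F2=1 -> 0
  row 3 [00011]: F1=1 F2=1 -> 0
  row 4 [00100]: F1=1 F2=1 -> 0
  row 5 [00101]: F1=1 F2=1 -> 0
  row 6 [00110]: F1=1 F2=1 -> 0
  row 7 [00111]: F1=1 F2=1 -> 0
  row 8 [01000]: F1=1 F2=1 -> 0
  row 9 [01001]: F1=1 F2=1 -> 0
  row 10 [01010]: F1=1 F2=1 -> 0
  row 11 [01011]: F1=1 F2=1 -> 0
  row 12 [01100]: F1=1 F2=1 -> 0
  row 13 [01101]: F1=1 F2=1 -> 0
  row 14 [01110]: F1=1 F2=1 -> 0
  row 15 [01111]: F1=1 F2=1 -> 0
  row 16 [10000]: F1=1 F2=1 -> 0
  row 17 [10001]: F1=1 F2=0 (differ) -> 1
  row 18 [10010]: F1=1 F2=1 -> 0
  row 19 [10011]: F1=1 F2=0 (differ) -> 1
  row 20 [10100]: F1=1 F2=1 -> 0
  row 21 [10101]: F1=1 F2=0 (differ) -> 1
  row 22 [10110]: F1=1 F2=1 -> 0
  row 23 [10111]: F1=1 F2=0 (differ) -> 1
  row 24 [11000]: F1=1 F2=1 -> 0
  row 25 [11001]: F1=1 F2=1 -> 0
  row 26 [11010]: F1=1 F2=1 -> 0
  row 27 [11011]: F1=1 F2=1 -> 0
  row 28 [11100]: F1=1 F2=1 -> 0
  row 29 [11101]: F1=1 F2=1 -> 0
  row 30 [11110]: F1=1 F2=1 -> 0
  row 31 [11111]: F1=1 F2=1 -> 0
Full result column, 8 rows per line (p,q fixed per line; r,s,t runs 000..111 left to right):
  rows 0-7 [p,q=00]: 00000000  (ones: 0)
  rows 8-15 [p,q=01]: 00000000  (ones: 0)
  rows 16-23 [p,q=10]: 01010101  (ones: 4)
  rows 24-31 [p,q=11]: 00000000  (ones: 0)
Disagreements = 0+0+4+0 = 4

4


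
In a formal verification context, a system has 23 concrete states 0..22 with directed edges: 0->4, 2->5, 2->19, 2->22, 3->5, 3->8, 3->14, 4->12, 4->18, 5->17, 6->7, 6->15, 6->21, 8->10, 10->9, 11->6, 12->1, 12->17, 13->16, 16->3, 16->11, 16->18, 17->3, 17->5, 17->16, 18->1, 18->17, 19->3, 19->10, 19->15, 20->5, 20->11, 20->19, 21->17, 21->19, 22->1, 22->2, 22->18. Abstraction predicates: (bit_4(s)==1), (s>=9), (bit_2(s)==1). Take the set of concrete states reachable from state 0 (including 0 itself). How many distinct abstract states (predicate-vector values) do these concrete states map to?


BFS from 0:
Concrete reachable: {0, 1, 3, 4, 5, 6, 7, 8, 9, 10, 11, 12, 14, 15, 16, 17, 18, 19, 21}
Abstract via predicates (bit_4(s)==1), (s>=9), (bit_2(s)==1):
  (0,0,0) <- {0, 1, 3, 8}
  (0,0,1) <- {4, 5, 6, 7}
  (0,1,0) <- {9, 10, 11}
  (0,1,1) <- {12, 14, 15}
  (1,1,0) <- {16, 17, 18, 19}
  (1,1,1) <- {21}
Distinct abstract states = 6

6


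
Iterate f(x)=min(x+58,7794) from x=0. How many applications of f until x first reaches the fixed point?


Step 1: x=0, cap=7794, increment=58
Step 2: x grows by 58 each step until capped at 7794; fixed point is x=7794
Step 3: iterations = ceil(7794/58) = 135

135


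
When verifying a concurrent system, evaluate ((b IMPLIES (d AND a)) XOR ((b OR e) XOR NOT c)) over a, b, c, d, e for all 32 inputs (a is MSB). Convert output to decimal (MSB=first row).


Formula: ((b IMPLIES (d AND a)) XOR ((b OR e) XOR NOT c)) over a, b, c, d, e (32 rows)
Evaluate each row (bits = a,b,c,d,e, MSB first):
  row 0 [00000]: ((0 IMPLIES (0 AND 0)) XOR ((0 OR 0) XOR NOT 0)) -> 0
  row 1 [00001]: ((0 IMPLIES (0 AND 0)) XOR ((0 OR 1) XOR NOT 0)) -> 1
  row 2 [00010]: ((0 IMPLIES (1 AND 0)) XOR ((0 OR 0) XOR NOT 0)) -> 0
  row 3 [00011]: ((0 IMPLIES (1 AND 0)) XOR ((0 OR 1) XOR NOT 0)) -> 1
  row 4 [00100]: ((0 IMPLIES (0 AND 0)) XOR ((0 OR 0) XOR NOT 1)) -> 1
  row 5 [00101]: ((0 IMPLIES (0 AND 0)) XOR ((0 OR 1) XOR NOT 1)) -> 0
  row 6 [00110]: ((0 IMPLIES (1 AND 0)) XOR ((0 OR 0) XOR NOT 1)) -> 1
  row 7 [00111]: ((0 IMPLIES (1 AND 0)) XOR ((0 OR 1) XOR NOT 1)) -> 0
  row 8 [01000]: ((1 IMPLIES (0 AND 0)) XOR ((1 OR 0) XOR NOT 0)) -> 0
  row 9 [01001]: ((1 IMPLIES (0 AND 0)) XOR ((1 OR 1) XOR NOT 0)) -> 0
  row 10 [01010]: ((1 IMPLIES (1 AND 0)) XOR ((1 OR 0) XOR NOT 0)) -> 0
  row 11 [01011]: ((1 IMPLIES (1 AND 0)) XOR ((1 OR 1) XOR NOT 0)) -> 0
  row 12 [01100]: ((1 IMPLIES (0 AND 0)) XOR ((1 OR 0) XOR NOT 1)) -> 1
  row 13 [01101]: ((1 IMPLIES (0 AND 0)) XOR ((1 OR 1) XOR NOT 1)) -> 1
  row 14 [01110]: ((1 IMPLIES (1 AND 0)) XOR ((1 OR 0) XOR NOT 1)) -> 1
  row 15 [01111]: ((1 IMPLIES (1 AND 0)) XOR ((1 OR 1) XOR NOT 1)) -> 1
  row 16 [10000]: ((0 IMPLIES (0 AND 1)) XOR ((0 OR 0) XOR NOT 0)) -> 0
  row 17 [10001]: ((0 IMPLIES (0 AND 1)) XOR ((0 OR 1) XOR NOT 0)) -> 1
  row 18 [10010]: ((0 IMPLIES (1 AND 1)) XOR ((0 OR 0) XOR NOT 0)) -> 0
  row 19 [10011]: ((0 IMPLIES (1 AND 1)) XOR ((0 OR 1) XOR NOT 0)) -> 1
  row 20 [10100]: ((0 IMPLIES (0 AND 1)) XOR ((0 OR 0) XOR NOT 1)) -> 1
  row 21 [10101]: ((0 IMPLIES (0 AND 1)) XOR ((0 OR 1) XOR NOT 1)) -> 0
  row 22 [10110]: ((0 IMPLIES (1 AND 1)) XOR ((0 OR 0) XOR NOT 1)) -> 1
  row 23 [10111]: ((0 IMPLIES (1 AND 1)) XOR ((0 OR 1) XOR NOT 1)) -> 0
  row 24 [11000]: ((1 IMPLIES (0 AND 1)) XOR ((1 OR 0) XOR NOT 0)) -> 0
  row 25 [11001]: ((1 IMPLIES (0 AND 1)) XOR ((1 OR 1) XOR NOT 0)) -> 0
  row 26 [11010]: ((1 IMPLIES (1 AND 1)) XOR ((1 OR 0) XOR NOT 0)) -> 1
  row 27 [11011]: ((1 IMPLIES (1 AND 1)) XOR ((1 OR 1) XOR NOT 0)) -> 1
  row 28 [11100]: ((1 IMPLIES (0 AND 1)) XOR ((1 OR 0) XOR NOT 1)) -> 1
  row 29 [11101]: ((1 IMPLIES (0 AND 1)) XOR ((1 OR 1) XOR NOT 1)) -> 1
  row 30 [11110]: ((1 IMPLIES (1 AND 1)) XOR ((1 OR 0) XOR NOT 1)) -> 0
  row 31 [11111]: ((1 IMPLIES (1 AND 1)) XOR ((1 OR 1) XOR NOT 1)) -> 0
Full result column, 4 rows per line (a,b,c fixed per line; d,e runs 00..11 left to right):
  rows 0-3 [a,b,c=000]: 0101  = hex 5
  rows 4-7 [a,b,c=001]: 1010  = hex A
  rows 8-11 [a,b,c=010]: 0000  = hex 0
  rows 12-15 [a,b,c=011]: 1111  = hex F
  rows 16-19 [a,b,c=100]: 0101  = hex 5
  rows 20-23 [a,b,c=101]: 1010  = hex A
  rows 24-27 [a,b,c=110]: 0011  = hex 3
  rows 28-31 [a,b,c=111]: 1100  = hex C
Output column (row 0 .. row 31) = 01011010000011110101101000111100
Output column grouped in 4s = 0101 1010 0000 1111 0101 1010 0011 1100 = 0x5A0F5A3C
Convert to decimal digit by digit (value = value*16 + digit):
  5 -> 5
  5*16 + 10 (A) = 90
  90*16 + 0 = 1440
  1440*16 + 15 (F) = 23055
  23055*16 + 5 = 368885
  368885*16 + 10 (A) = 5902170
  5902170*16 + 3 = 94434723
  94434723*16 + 12 (C) = 1510955580
Decimal = 1510955580

1510955580


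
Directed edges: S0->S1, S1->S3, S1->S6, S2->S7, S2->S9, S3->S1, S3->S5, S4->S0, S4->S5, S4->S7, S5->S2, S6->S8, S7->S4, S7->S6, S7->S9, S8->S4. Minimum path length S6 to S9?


BFS layer-by-layer from S6:
  dist 0: {S6}
  dist 1: {S8}
  dist 2: {S4}
  dist 3: {S0, S5, S7}
  dist 4: {S1, S2, S9}
  -> S9 reached at distance 4
Shortest path length = 4

4


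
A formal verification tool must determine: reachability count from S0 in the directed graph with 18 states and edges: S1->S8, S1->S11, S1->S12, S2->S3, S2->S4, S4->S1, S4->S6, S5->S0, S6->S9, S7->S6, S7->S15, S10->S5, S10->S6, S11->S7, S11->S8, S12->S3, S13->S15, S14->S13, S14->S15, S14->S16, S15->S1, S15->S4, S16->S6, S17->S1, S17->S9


BFS from S0:
  layer 0: {S0}
Reachable set: {S0}
Count = 1

1


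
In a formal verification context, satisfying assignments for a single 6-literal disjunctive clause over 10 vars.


Step 1: Total=2^10=1024
Step 2: Unsat when all 6 false: 2^4=16
Step 3: Sat=1024-16=1008

1008


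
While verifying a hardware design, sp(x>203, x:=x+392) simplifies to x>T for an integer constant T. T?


Formula: sp(P, x:=E) = exists old_x. (x = E[old_x/x]) AND P[old_x/x] (old_x is the value of x before the assignment; eliminate old_x by solving x = E[old_x/x] for old_x)
Step 1: Precondition P: x>203, i.e. old_x > 203
Step 2: Assignment gives x = old_x + 392, so old_x = x - 392
Step 3: Substitute into P: x - 392 > 203
Step 4: Simplify: x > 203+392 = 595

595


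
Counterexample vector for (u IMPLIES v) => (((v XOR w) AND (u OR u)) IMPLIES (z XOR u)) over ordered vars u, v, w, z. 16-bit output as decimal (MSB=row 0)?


F1 = (u IMPLIES v)
F2 = (((v XOR w) AND (u OR u)) IMPLIES (z XOR u))
Counterexample to F1=>F2 is where F1=1 and F2=0.
Evaluate each row (bits = u,v,w,z, MSB first):
  row 0 [0000]: F1=1 F2=1 -> F1&~F2 -> 0
  row 1 [0001]: F1=1 F2=1 -> F1&~F2 -> 0
  row 2 [0010]: F1=1 F2=1 -> F1&~F2 -> 0
  row 3 [0011]: F1=1 F2=1 -> F1&~F2 -> 0
  row 4 [0100]: F1=1 F2=1 -> F1&~F2 -> 0
  row 5 [0101]: F1=1 F2=1 -> F1&~F2 -> 0
  row 6 [0110]: F1=1 F2=1 -> F1&~F2 -> 0
  row 7 [0111]: F1=1 F2=1 -> F1&~F2 -> 0
  row 8 [1000]: F1=0 F2=1 -> F1&~F2 -> 0
  row 9 [1001]: F1=0 F2=1 -> F1&~F2 -> 0
  row 10 [1010]: F1=0 F2=1 -> F1&~F2 -> 0
  row 11 [1011]: F1=0 F2=0 -> F1&~F2 -> 0
  row 12 [1100]: F1=1 F2=1 -> F1&~F2 -> 0
  row 13 [1101]: F1=1 F2=0 -> F1&~F2 -> 1
  row 14 [1110]: F1=1 F2=1 -> F1&~F2 -> 0
  row 15 [1111]: F1=1 F2=1 -> F1&~F2 -> 0
Full result column, 4 rows per line (u,v fixed per line; w,z runs 00..11 left to right):
  rows 0-3 [u,v=00]: 0000  = hex 0
  rows 4-7 [u,v=01]: 0000  = hex 0
  rows 8-11 [u,v=10]: 0000  = hex 0
  rows 12-15 [u,v=11]: 0100  = hex 4
Counterexample vector (row 0 .. row 15) = 0000000000000100
Output column grouped in 4s = 0000 0000 0000 0100 = 0x0004
Convert to decimal digit by digit (value = value*16 + digit):
  0 -> 0
  0*16 + 0 = 0
  0*16 + 0 = 0
  0*16 + 4 = 4
Decimal = 4

4


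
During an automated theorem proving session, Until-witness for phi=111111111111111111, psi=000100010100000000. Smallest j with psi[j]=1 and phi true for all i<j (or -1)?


(phi U psi) at 0: need smallest j with psi[j]=1 and phi[i]=1 for all i in [0,j).
Scan from step 0:
  step 0: phi=1, psi=0 -> continue
  step 1: phi=1, psi=0 -> continue
  step 2: phi=1, psi=0 -> continue
  step 3: psi=1 and phi held for [0,3) -> witness found
Witness step = 3

3


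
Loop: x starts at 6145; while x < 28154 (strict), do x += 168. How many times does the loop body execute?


Step 1: x goes from 6145 toward 28154 by 168; the body runs while x<28154, so iterations = ceil((bound-start)/step)
Step 2: Distance=22009
Step 3: ceil(22009/168)=132

132


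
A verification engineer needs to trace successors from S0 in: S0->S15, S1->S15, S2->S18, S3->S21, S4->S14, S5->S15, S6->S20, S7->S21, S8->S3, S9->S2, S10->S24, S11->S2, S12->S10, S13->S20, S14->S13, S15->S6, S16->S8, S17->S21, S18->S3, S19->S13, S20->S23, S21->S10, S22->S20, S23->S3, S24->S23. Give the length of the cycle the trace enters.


Trace from S0 until a state repeats:
  S0 -> S15 -> S6 -> S20 -> S23 -> S3 -> S21 -> S10 -> S24 -> S23
S23 first seen at step 4, revisited at step 9.
Cycle length = 9 - 4 = 5

5


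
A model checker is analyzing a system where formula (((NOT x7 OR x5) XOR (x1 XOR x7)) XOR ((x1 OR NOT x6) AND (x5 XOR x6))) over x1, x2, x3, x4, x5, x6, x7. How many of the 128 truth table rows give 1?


Formula: (((NOT x7 OR x5) XOR (x1 XOR x7)) XOR ((x1 OR NOT x6) AND (x5 XOR x6))) over 7 vars (128 rows)
Evaluate each row (x1, x2, x3, x4, x5, x6, x7 as bits, MSB first):
  row 0 [0000000]: (((NOT 0 OR 0) XOR (0 XOR 0)) XOR ((0 OR NOT 0) AND (0 XOR 0))) -> 1
  row 1 [0000001]: (((NOT 1 OR 0) XOR (0 XOR 1)) XOR ((0 OR NOT 0) AND (0 XOR 0))) -> 1
  row 2 [0000010]: (((NOT 0 OR 0) XOR (0 XOR 0)) XOR ((0 OR NOT 1) AND (0 XOR 1))) -> 1
  row 3 [0000011]: (((NOT 1 OR 0) XOR (0 XOR 1)) XOR ((0 OR NOT 1) AND (0 XOR 1))) -> 1
  row 4 [0000100]: (((NOT 0 OR 1) XOR (0 XOR 0)) XOR ((0 OR NOT 0) AND (1 XOR 0))) -> 0
  (every remaining row is evaluated the same way; all 128 results are listed next)
Full result column, 8 rows per line (x1,x2,x3,x4 fixed per line; x5,x6,x7 runs 000..111 left to right):
  rows 0-7 [x1,x2,x3,x4=0000]: 11110110  (ones: 6)
  rows 8-15 [x1,x2,x3,x4=0001]: 11110110  (ones: 6)
  rows 16-23 [x1,x2,x3,x4=0010]: 11110110  (ones: 6)
  rows 24-31 [x1,x2,x3,x4=0011]: 11110110  (ones: 6)
  rows 32-39 [x1,x2,x3,x4=0100]: 11110110  (ones: 6)
  rows 40-47 [x1,x2,x3,x4=0101]: 11110110  (ones: 6)
  rows 48-55 [x1,x2,x3,x4=0110]: 11110110  (ones: 6)
  rows 56-63 [x1,x2,x3,x4=0111]: 11110110  (ones: 6)
  rows 64-71 [x1,x2,x3,x4=1000]: 00111001  (ones: 4)
  rows 72-79 [x1,x2,x3,x4=1001]: 00111001  (ones: 4)
  rows 80-87 [x1,x2,x3,x4=1010]: 00111001  (ones: 4)
  rows 88-95 [x1,x2,x3,x4=1011]: 00111001  (ones: 4)
  rows 96-103 [x1,x2,x3,x4=1100]: 00111001  (ones: 4)
  rows 104-111 [x1,x2,x3,x4=1101]: 00111001  (ones: 4)
  rows 112-119 [x1,x2,x3,x4=1110]: 00111001  (ones: 4)
  rows 120-127 [x1,x2,x3,x4=1111]: 00111001  (ones: 4)
Count of 1-rows = 6+6+6+6+6+6+6+6+4+4+4+4+4+4+4+4 = 80

80


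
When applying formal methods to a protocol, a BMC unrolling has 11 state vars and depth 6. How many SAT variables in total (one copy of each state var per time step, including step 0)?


BMC unrolls to depth k, creating one copy of each state var for steps 0..k.
Step count = 6 + 1 = 7 (steps 0 through 6)
Vars per step = 11
Total = 11 * 7 = 77

77


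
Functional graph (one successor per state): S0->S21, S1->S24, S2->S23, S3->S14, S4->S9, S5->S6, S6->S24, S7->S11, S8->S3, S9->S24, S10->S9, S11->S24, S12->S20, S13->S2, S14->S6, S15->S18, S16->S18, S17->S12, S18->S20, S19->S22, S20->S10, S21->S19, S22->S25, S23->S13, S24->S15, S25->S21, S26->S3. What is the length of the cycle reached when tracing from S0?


Trace from S0 until a state repeats:
  S0 -> S21 -> S19 -> S22 -> S25 -> S21
S21 first seen at step 1, revisited at step 5.
Cycle length = 5 - 1 = 4

4


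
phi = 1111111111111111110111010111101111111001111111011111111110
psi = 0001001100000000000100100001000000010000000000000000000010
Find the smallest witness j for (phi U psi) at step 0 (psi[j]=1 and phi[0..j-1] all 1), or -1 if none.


(phi U psi) at 0: need smallest j with psi[j]=1 and phi[i]=1 for all i in [0,j).
Scan from step 0:
  step 0: phi=1, psi=0 -> continue
  step 1: phi=1, psi=0 -> continue
  step 2: phi=1, psi=0 -> continue
  step 3: psi=1 and phi held for [0,3) -> witness found
Witness step = 3

3


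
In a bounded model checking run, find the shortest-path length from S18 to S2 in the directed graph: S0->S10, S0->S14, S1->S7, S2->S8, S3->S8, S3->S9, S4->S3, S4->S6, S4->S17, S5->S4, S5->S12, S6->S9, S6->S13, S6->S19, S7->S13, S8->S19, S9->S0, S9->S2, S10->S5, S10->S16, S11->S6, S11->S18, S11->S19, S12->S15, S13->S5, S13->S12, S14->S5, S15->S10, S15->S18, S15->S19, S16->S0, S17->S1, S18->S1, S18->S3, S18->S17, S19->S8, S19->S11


BFS layer-by-layer from S18:
  dist 0: {S18}
  dist 1: {S1, S3, S17}
  dist 2: {S7, S8, S9}
  dist 3: {S0, S2, S13, S19}
  -> S2 reached at distance 3
Shortest path length = 3

3


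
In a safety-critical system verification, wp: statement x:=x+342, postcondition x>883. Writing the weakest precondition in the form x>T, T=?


Formula: wp(x:=E, P) = P[E/x] (substitute E for x in postcondition)
Step 1: Postcondition: x>883
Step 2: Substitute x+342 for x: x+342>883
Step 3: Solve for x: x > 883-342 = 541

541


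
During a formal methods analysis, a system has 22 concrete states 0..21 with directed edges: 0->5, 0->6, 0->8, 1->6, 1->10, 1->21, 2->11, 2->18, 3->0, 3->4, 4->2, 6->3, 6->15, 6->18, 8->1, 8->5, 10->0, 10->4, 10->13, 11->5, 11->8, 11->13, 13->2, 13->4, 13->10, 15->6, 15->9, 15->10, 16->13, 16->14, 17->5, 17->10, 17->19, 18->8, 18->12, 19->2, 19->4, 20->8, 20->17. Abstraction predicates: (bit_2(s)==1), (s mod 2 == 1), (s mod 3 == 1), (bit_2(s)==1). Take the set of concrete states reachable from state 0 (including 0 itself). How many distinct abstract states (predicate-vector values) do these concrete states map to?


BFS from 0:
Concrete reachable: {0, 1, 2, 3, 4, 5, 6, 8, 9, 10, 11, 12, 13, 15, 18, 21}
Abstract via predicates (bit_2(s)==1), (s mod 2 == 1), (s mod 3 == 1), (bit_2(s)==1):
  (0,0,0,0) <- {0, 2, 8, 18}
  (0,0,1,0) <- {10}
  (0,1,0,0) <- {3, 9, 11}
  (0,1,1,0) <- {1}
  (1,0,0,1) <- {6, 12}
  (1,0,1,1) <- {4}
  (1,1,0,1) <- {5, 15, 21}
  (1,1,1,1) <- {13}
Distinct abstract states = 8

8


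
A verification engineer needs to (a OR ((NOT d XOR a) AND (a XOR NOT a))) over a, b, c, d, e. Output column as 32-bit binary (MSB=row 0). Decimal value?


Formula: (a OR ((NOT d XOR a) AND (a XOR NOT a))) over a, b, c, d, e (32 rows)
Evaluate each row (bits = a,b,c,d,e, MSB first):
  row 0 [00000]: (0 OR ((NOT 0 XOR 0) AND (0 XOR NOT 0))) -> 1
  row 1 [00001]: (0 OR ((NOT 0 XOR 0) AND (0 XOR NOT 0))) -> 1
  row 2 [00010]: (0 OR ((NOT 1 XOR 0) AND (0 XOR NOT 0))) -> 0
  row 3 [00011]: (0 OR ((NOT 1 XOR 0) AND (0 XOR NOT 0))) -> 0
  row 4 [00100]: (0 OR ((NOT 0 XOR 0) AND (0 XOR NOT 0))) -> 1
  row 5 [00101]: (0 OR ((NOT 0 XOR 0) AND (0 XOR NOT 0))) -> 1
  row 6 [00110]: (0 OR ((NOT 1 XOR 0) AND (0 XOR NOT 0))) -> 0
  row 7 [00111]: (0 OR ((NOT 1 XOR 0) AND (0 XOR NOT 0))) -> 0
  row 8 [01000]: (0 OR ((NOT 0 XOR 0) AND (0 XOR NOT 0))) -> 1
  row 9 [01001]: (0 OR ((NOT 0 XOR 0) AND (0 XOR NOT 0))) -> 1
  row 10 [01010]: (0 OR ((NOT 1 XOR 0) AND (0 XOR NOT 0))) -> 0
  row 11 [01011]: (0 OR ((NOT 1 XOR 0) AND (0 XOR NOT 0))) -> 0
  row 12 [01100]: (0 OR ((NOT 0 XOR 0) AND (0 XOR NOT 0))) -> 1
  row 13 [01101]: (0 OR ((NOT 0 XOR 0) AND (0 XOR NOT 0))) -> 1
  row 14 [01110]: (0 OR ((NOT 1 XOR 0) AND (0 XOR NOT 0))) -> 0
  row 15 [01111]: (0 OR ((NOT 1 XOR 0) AND (0 XOR NOT 0))) -> 0
  row 16 [10000]: (1 OR ((NOT 0 XOR 1) AND (1 XOR NOT 1))) -> 1
  row 17 [10001]: (1 OR ((NOT 0 XOR 1) AND (1 XOR NOT 1))) -> 1
  row 18 [10010]: (1 OR ((NOT 1 XOR 1) AND (1 XOR NOT 1))) -> 1
  row 19 [10011]: (1 OR ((NOT 1 XOR 1) AND (1 XOR NOT 1))) -> 1
  row 20 [10100]: (1 OR ((NOT 0 XOR 1) AND (1 XOR NOT 1))) -> 1
  row 21 [10101]: (1 OR ((NOT 0 XOR 1) AND (1 XOR NOT 1))) -> 1
  row 22 [10110]: (1 OR ((NOT 1 XOR 1) AND (1 XOR NOT 1))) -> 1
  row 23 [10111]: (1 OR ((NOT 1 XOR 1) AND (1 XOR NOT 1))) -> 1
  row 24 [11000]: (1 OR ((NOT 0 XOR 1) AND (1 XOR NOT 1))) -> 1
  row 25 [11001]: (1 OR ((NOT 0 XOR 1) AND (1 XOR NOT 1))) -> 1
  row 26 [11010]: (1 OR ((NOT 1 XOR 1) AND (1 XOR NOT 1))) -> 1
  row 27 [11011]: (1 OR ((NOT 1 XOR 1) AND (1 XOR NOT 1))) -> 1
  row 28 [11100]: (1 OR ((NOT 0 XOR 1) AND (1 XOR NOT 1))) -> 1
  row 29 [11101]: (1 OR ((NOT 0 XOR 1) AND (1 XOR NOT 1))) -> 1
  row 30 [11110]: (1 OR ((NOT 1 XOR 1) AND (1 XOR NOT 1))) -> 1
  row 31 [11111]: (1 OR ((NOT 1 XOR 1) AND (1 XOR NOT 1))) -> 1
Full result column, 4 rows per line (a,b,c fixed per line; d,e runs 00..11 left to right):
  rows 0-3 [a,b,c=000]: 1100  = hex C
  rows 4-7 [a,b,c=001]: 1100  = hex C
  rows 8-11 [a,b,c=010]: 1100  = hex C
  rows 12-15 [a,b,c=011]: 1100  = hex C
  rows 16-19 [a,b,c=100]: 1111  = hex F
  rows 20-23 [a,b,c=101]: 1111  = hex F
  rows 24-27 [a,b,c=110]: 1111  = hex F
  rows 28-31 [a,b,c=111]: 1111  = hex F
Output column (row 0 .. row 31) = 11001100110011001111111111111111
Output column grouped in 4s = 1100 1100 1100 1100 1111 1111 1111 1111 = 0xCCCCFFFF
Convert to decimal digit by digit (value = value*16 + digit):
  C -> 12
  12*16 + 12 (C) = 204
  204*16 + 12 (C) = 3276
  3276*16 + 12 (C) = 52428
  52428*16 + 15 (F) = 838863
  838863*16 + 15 (F) = 13421823
  13421823*16 + 15 (F) = 214749183
  214749183*16 + 15 (F) = 3435986943
Decimal = 3435986943

3435986943


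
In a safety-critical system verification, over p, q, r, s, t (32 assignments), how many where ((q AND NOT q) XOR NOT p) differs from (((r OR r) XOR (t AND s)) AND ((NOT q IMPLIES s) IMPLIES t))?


F1 = ((q AND NOT q) XOR NOT p)
F2 = (((r OR r) XOR (t AND s)) AND ((NOT q IMPLIES s) IMPLIES t))
Evaluate both on each of 32 rows (bits = p,q,r,s,t):
  row 0 [00000]: F1=1 F2=0 (differ) -> 1
  row 1 [00001]: F1=1 F2=0 (differ) -> 1
  row 2 [00010]: F1=1 F2=0 (differ) -> 1
  row 3 [00011]: F1=1 F2=1 -> 0
  row 4 [00100]: F1=1 F2=1 -> 0
  row 5 [00101]: F1=1 F2=1 -> 0
  row 6 [00110]: F1=1 F2=0 (differ) -> 1
  row 7 [00111]: F1=1 F2=0 (differ) -> 1
  row 8 [01000]: F1=1 F2=0 (differ) -> 1
  row 9 [01001]: F1=1 F2=0 (differ) -> 1
  row 10 [01010]: F1=1 F2=0 (differ) -> 1
  row 11 [01011]: F1=1 F2=1 -> 0
  row 12 [01100]: F1=1 F2=0 (differ) -> 1
  row 13 [01101]: F1=1 F2=1 -> 0
  row 14 [01110]: F1=1 F2=0 (differ) -> 1
  row 15 [01111]: F1=1 F2=0 (differ) -> 1
  row 16 [10000]: F1=0 F2=0 -> 0
  row 17 [10001]: F1=0 F2=0 -> 0
  row 18 [10010]: F1=0 F2=0 -> 0
  row 19 [10011]: F1=0 F2=1 (differ) -> 1
  row 20 [10100]: F1=0 F2=1 (differ) -> 1
  row 21 [10101]: F1=0 F2=1 (differ) -> 1
  row 22 [10110]: F1=0 F2=0 -> 0
  row 23 [10111]: F1=0 F2=0 -> 0
  row 24 [11000]: F1=0 F2=0 -> 0
  row 25 [11001]: F1=0 F2=0 -> 0
  row 26 [11010]: F1=0 F2=0 -> 0
  row 27 [11011]: F1=0 F2=1 (differ) -> 1
  row 28 [11100]: F1=0 F2=0 -> 0
  row 29 [11101]: F1=0 F2=1 (differ) -> 1
  row 30 [11110]: F1=0 F2=0 -> 0
  row 31 [11111]: F1=0 F2=0 -> 0
Full result column, 8 rows per line (p,q fixed per line; r,s,t runs 000..111 left to right):
  rows 0-7 [p,q=00]: 11100011  (ones: 5)
  rows 8-15 [p,q=01]: 11101011  (ones: 6)
  rows 16-23 [p,q=10]: 00011100  (ones: 3)
  rows 24-31 [p,q=11]: 00010100  (ones: 2)
Disagreements = 5+6+3+2 = 16

16


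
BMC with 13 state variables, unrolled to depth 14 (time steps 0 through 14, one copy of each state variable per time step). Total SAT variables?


BMC unrolls to depth k, creating one copy of each state var for steps 0..k.
Step count = 14 + 1 = 15 (steps 0 through 14)
Vars per step = 13
Total = 13 * 15 = 195

195


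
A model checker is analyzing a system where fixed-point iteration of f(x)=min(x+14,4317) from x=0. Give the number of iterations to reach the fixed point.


Step 1: x=0, cap=4317, increment=14
Step 2: x grows by 14 each step until capped at 4317; fixed point is x=4317
Step 3: iterations = ceil(4317/14) = 309

309


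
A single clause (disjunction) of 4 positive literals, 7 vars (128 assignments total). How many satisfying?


Step 1: Total=2^7=128
Step 2: Unsat when all 4 false: 2^3=8
Step 3: Sat=128-8=120

120


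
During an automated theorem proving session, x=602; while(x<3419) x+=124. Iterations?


Step 1: x goes from 602 toward 3419 by 124; the body runs while x<3419, so iterations = ceil((bound-start)/step)
Step 2: Distance=2817
Step 3: ceil(2817/124)=23

23


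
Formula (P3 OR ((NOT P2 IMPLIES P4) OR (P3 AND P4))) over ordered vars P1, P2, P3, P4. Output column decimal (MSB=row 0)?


Formula: (P3 OR ((NOT P2 IMPLIES P4) OR (P3 AND P4))) over P1, P2, P3, P4 (16 rows)
Evaluate each row (bits = P1,P2,P3,P4, MSB first):
  row 0 [0000]: (0 OR ((NOT 0 IMPLIES 0) OR (0 AND 0))) -> 0
  row 1 [0001]: (0 OR ((NOT 0 IMPLIES 1) OR (0 AND 1))) -> 1
  row 2 [0010]: (1 OR ((NOT 0 IMPLIES 0) OR (1 AND 0))) -> 1
  row 3 [0011]: (1 OR ((NOT 0 IMPLIES 1) OR (1 AND 1))) -> 1
  row 4 [0100]: (0 OR ((NOT 1 IMPLIES 0) OR (0 AND 0))) -> 1
  row 5 [0101]: (0 OR ((NOT 1 IMPLIES 1) OR (0 AND 1))) -> 1
  row 6 [0110]: (1 OR ((NOT 1 IMPLIES 0) OR (1 AND 0))) -> 1
  row 7 [0111]: (1 OR ((NOT 1 IMPLIES 1) OR (1 AND 1))) -> 1
  row 8 [1000]: (0 OR ((NOT 0 IMPLIES 0) OR (0 AND 0))) -> 0
  row 9 [1001]: (0 OR ((NOT 0 IMPLIES 1) OR (0 AND 1))) -> 1
  row 10 [1010]: (1 OR ((NOT 0 IMPLIES 0) OR (1 AND 0))) -> 1
  row 11 [1011]: (1 OR ((NOT 0 IMPLIES 1) OR (1 AND 1))) -> 1
  row 12 [1100]: (0 OR ((NOT 1 IMPLIES 0) OR (0 AND 0))) -> 1
  row 13 [1101]: (0 OR ((NOT 1 IMPLIES 1) OR (0 AND 1))) -> 1
  row 14 [1110]: (1 OR ((NOT 1 IMPLIES 0) OR (1 AND 0))) -> 1
  row 15 [1111]: (1 OR ((NOT 1 IMPLIES 1) OR (1 AND 1))) -> 1
Full result column, 4 rows per line (P1,P2 fixed per line; P3,P4 runs 00..11 left to right):
  rows 0-3 [P1,P2=00]: 0111  = hex 7
  rows 4-7 [P1,P2=01]: 1111  = hex F
  rows 8-11 [P1,P2=10]: 0111  = hex 7
  rows 12-15 [P1,P2=11]: 1111  = hex F
Output column (row 0 .. row 15) = 0111111101111111
Output column grouped in 4s = 0111 1111 0111 1111 = 0x7F7F
Convert to decimal digit by digit (value = value*16 + digit):
  7 -> 7
  7*16 + 15 (F) = 127
  127*16 + 7 = 2039
  2039*16 + 15 (F) = 32639
Decimal = 32639

32639


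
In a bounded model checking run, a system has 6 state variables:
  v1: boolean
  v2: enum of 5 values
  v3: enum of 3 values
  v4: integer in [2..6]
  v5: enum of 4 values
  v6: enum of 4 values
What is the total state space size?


State space = product of domain sizes of all variables.
Domain sizes:
  v1 (boolean): 2
  v2 (enum of 5 values): 5
  v3 (enum of 3 values): 3
  v4 (integer in [2..6]): 5
  v5 (enum of 4 values): 4
  v6 (enum of 4 values): 4
Product = 2 * 5 * 3 * 5 * 4 * 4 = 2400

2400


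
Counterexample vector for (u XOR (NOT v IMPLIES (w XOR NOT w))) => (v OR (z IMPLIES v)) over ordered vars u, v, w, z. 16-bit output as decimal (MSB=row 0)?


F1 = (u XOR (NOT v IMPLIES (w XOR NOT w)))
F2 = (v OR (z IMPLIES v))
Counterexample to F1=>F2 is where F1=1 and F2=0.
Evaluate each row (bits = u,v,w,z, MSB first):
  row 0 [0000]: F1=1 F2=1 -> F1&~F2 -> 0
  row 1 [0001]: F1=1 F2=0 -> F1&~F2 -> 1
  row 2 [0010]: F1=1 F2=1 -> F1&~F2 -> 0
  row 3 [0011]: F1=1 F2=0 -> F1&~F2 -> 1
  row 4 [0100]: F1=1 F2=1 -> F1&~F2 -> 0
  row 5 [0101]: F1=1 F2=1 -> F1&~F2 -> 0
  row 6 [0110]: F1=1 F2=1 -> F1&~F2 -> 0
  row 7 [0111]: F1=1 F2=1 -> F1&~F2 -> 0
  row 8 [1000]: F1=0 F2=1 -> F1&~F2 -> 0
  row 9 [1001]: F1=0 F2=0 -> F1&~F2 -> 0
  row 10 [1010]: F1=0 F2=1 -> F1&~F2 -> 0
  row 11 [1011]: F1=0 F2=0 -> F1&~F2 -> 0
  row 12 [1100]: F1=0 F2=1 -> F1&~F2 -> 0
  row 13 [1101]: F1=0 F2=1 -> F1&~F2 -> 0
  row 14 [1110]: F1=0 F2=1 -> F1&~F2 -> 0
  row 15 [1111]: F1=0 F2=1 -> F1&~F2 -> 0
Full result column, 4 rows per line (u,v fixed per line; w,z runs 00..11 left to right):
  rows 0-3 [u,v=00]: 0101  = hex 5
  rows 4-7 [u,v=01]: 0000  = hex 0
  rows 8-11 [u,v=10]: 0000  = hex 0
  rows 12-15 [u,v=11]: 0000  = hex 0
Counterexample vector (row 0 .. row 15) = 0101000000000000
Output column grouped in 4s = 0101 0000 0000 0000 = 0x5000
Convert to decimal digit by digit (value = value*16 + digit):
  5 -> 5
  5*16 + 0 = 80
  80*16 + 0 = 1280
  1280*16 + 0 = 20480
Decimal = 20480

20480


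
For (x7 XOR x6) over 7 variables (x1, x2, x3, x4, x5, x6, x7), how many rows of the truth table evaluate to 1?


Formula: (x7 XOR x6) over 7 vars (128 rows)
Evaluate each row (x1, x2, x3, x4, x5, x6, x7 as bits, MSB first):
  row 0 [0000000]: (0 XOR 0) -> 0
  row 1 [0000001]: (1 XOR 0) -> 1
  row 2 [0000010]: (0 XOR 1) -> 1
  row 3 [0000011]: (1 XOR 1) -> 0
  row 4 [0000100]: (0 XOR 0) -> 0
  (every remaining row is evaluated the same way; all 128 results are listed next)
Full result column, 8 rows per line (x1,x2,x3,x4 fixed per line; x5,x6,x7 runs 000..111 left to right):
  rows 0-7 [x1,x2,x3,x4=0000]: 01100110  (ones: 4)
  rows 8-15 [x1,x2,x3,x4=0001]: 01100110  (ones: 4)
  rows 16-23 [x1,x2,x3,x4=0010]: 01100110  (ones: 4)
  rows 24-31 [x1,x2,x3,x4=0011]: 01100110  (ones: 4)
  rows 32-39 [x1,x2,x3,x4=0100]: 01100110  (ones: 4)
  rows 40-47 [x1,x2,x3,x4=0101]: 01100110  (ones: 4)
  rows 48-55 [x1,x2,x3,x4=0110]: 01100110  (ones: 4)
  rows 56-63 [x1,x2,x3,x4=0111]: 01100110  (ones: 4)
  rows 64-71 [x1,x2,x3,x4=1000]: 01100110  (ones: 4)
  rows 72-79 [x1,x2,x3,x4=1001]: 01100110  (ones: 4)
  rows 80-87 [x1,x2,x3,x4=1010]: 01100110  (ones: 4)
  rows 88-95 [x1,x2,x3,x4=1011]: 01100110  (ones: 4)
  rows 96-103 [x1,x2,x3,x4=1100]: 01100110  (ones: 4)
  rows 104-111 [x1,x2,x3,x4=1101]: 01100110  (ones: 4)
  rows 112-119 [x1,x2,x3,x4=1110]: 01100110  (ones: 4)
  rows 120-127 [x1,x2,x3,x4=1111]: 01100110  (ones: 4)
Count of 1-rows = 4+4+4+4+4+4+4+4+4+4+4+4+4+4+4+4 = 64

64


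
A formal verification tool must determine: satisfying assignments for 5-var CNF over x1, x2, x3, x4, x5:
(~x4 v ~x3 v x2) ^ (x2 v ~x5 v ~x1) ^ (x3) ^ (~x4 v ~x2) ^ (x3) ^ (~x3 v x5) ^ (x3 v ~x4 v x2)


CNF with 7 clauses over 5 vars (32 assignments).
An assignment satisfies CNF iff every clause has >=1 true literal.
Check each row (bits = x1,x2,x3,x4,x5; clause T/F shown):
  row 0 [00000]: clauses=TTFTFTT -> 0
  row 1 [00001]: clauses=TTFTFTT -> 0
  row 2 [00010]: clauses=TTFTFTF -> 0
  row 3 [00011]: clauses=TTFTFTF -> 0
  row 4 [00100]: clauses=TTTTTFT -> 0
  row 5 [00101]: clauses=TTTTTTT -> 1
  row 6 [00110]: clauses=FTTTTFT -> 0
  row 7 [00111]: clauses=FTTTTTT -> 0
  row 8 [01000]: clauses=TTFTFTT -> 0
  row 9 [01001]: clauses=TTFTFTT -> 0
  row 10 [01010]: clauses=TTFFFTT -> 0
  row 11 [01011]: clauses=TTFFFTT -> 0
  row 12 [01100]: clauses=TTTTTFT -> 0
  row 13 [01101]: clauses=TTTTTTT -> 1
  row 14 [01110]: clauses=TTTFTFT -> 0
  row 15 [01111]: clauses=TTTFTTT -> 0
  row 16 [10000]: clauses=TTFTFTT -> 0
  row 17 [10001]: clauses=TFFTFTT -> 0
  row 18 [10010]: clauses=TTFTFTF -> 0
  row 19 [10011]: clauses=TFFTFTF -> 0
  row 20 [10100]: clauses=TTTTTFT -> 0
  row 21 [10101]: clauses=TFTTTTT -> 0
  row 22 [10110]: clauses=FTTTTFT -> 0
  row 23 [10111]: clauses=FFTTTTT -> 0
  row 24 [11000]: clauses=TTFTFTT -> 0
  row 25 [11001]: clauses=TTFTFTT -> 0
  row 26 [11010]: clauses=TTFFFTT -> 0
  row 27 [11011]: clauses=TTFFFTT -> 0
  row 28 [11100]: clauses=TTTTTFT -> 0
  row 29 [11101]: clauses=TTTTTTT -> 1
  row 30 [11110]: clauses=TTTFTFT -> 0
  row 31 [11111]: clauses=TTTFTTT -> 0
Full result column, 8 rows per line (x1,x2 fixed per line; x3,x4,x5 runs 000..111 left to right):
  rows 0-7 [x1,x2=00]: 00000100  (ones: 1)
  rows 8-15 [x1,x2=01]: 00000100  (ones: 1)
  rows 16-23 [x1,x2=10]: 00000000  (ones: 0)
  rows 24-31 [x1,x2=11]: 00000100  (ones: 1)
Satisfying assignments = 1+1+0+1 = 3

3


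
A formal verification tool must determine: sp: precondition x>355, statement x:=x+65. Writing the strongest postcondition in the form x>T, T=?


Formula: sp(P, x:=E) = exists old_x. (x = E[old_x/x]) AND P[old_x/x] (old_x is the value of x before the assignment; eliminate old_x by solving x = E[old_x/x] for old_x)
Step 1: Precondition P: x>355, i.e. old_x > 355
Step 2: Assignment gives x = old_x + 65, so old_x = x - 65
Step 3: Substitute into P: x - 65 > 355
Step 4: Simplify: x > 355+65 = 420

420


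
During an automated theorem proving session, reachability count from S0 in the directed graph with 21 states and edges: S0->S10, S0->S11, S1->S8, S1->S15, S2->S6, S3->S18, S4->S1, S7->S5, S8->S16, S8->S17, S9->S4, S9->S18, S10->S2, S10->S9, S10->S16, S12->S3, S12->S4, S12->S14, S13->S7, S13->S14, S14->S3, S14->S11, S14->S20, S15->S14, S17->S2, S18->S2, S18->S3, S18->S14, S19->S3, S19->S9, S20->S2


BFS from S0:
  layer 0: {S0}
  layer 1: {S10, S11}
  layer 2: {S2, S9, S16}
  layer 3: {S4, S6, S18}
  layer 4: {S1, S3, S14}
  layer 5: {S8, S15, S20}
  layer 6: {S17}
Reachable set: {S0, S1, S2, S3, S4, S6, S8, S9, S10, S11, S14, S15, S16, S17, S18, S20}
Count = 16

16


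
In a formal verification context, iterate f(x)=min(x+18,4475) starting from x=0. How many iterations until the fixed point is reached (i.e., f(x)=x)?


Step 1: x=0, cap=4475, increment=18
Step 2: x grows by 18 each step until capped at 4475; fixed point is x=4475
Step 3: iterations = ceil(4475/18) = 249

249


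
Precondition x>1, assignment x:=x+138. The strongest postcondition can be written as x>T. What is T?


Formula: sp(P, x:=E) = exists old_x. (x = E[old_x/x]) AND P[old_x/x] (old_x is the value of x before the assignment; eliminate old_x by solving x = E[old_x/x] for old_x)
Step 1: Precondition P: x>1, i.e. old_x > 1
Step 2: Assignment gives x = old_x + 138, so old_x = x - 138
Step 3: Substitute into P: x - 138 > 1
Step 4: Simplify: x > 1+138 = 139

139


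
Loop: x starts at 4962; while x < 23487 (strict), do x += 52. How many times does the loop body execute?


Step 1: x goes from 4962 toward 23487 by 52; the body runs while x<23487, so iterations = ceil((bound-start)/step)
Step 2: Distance=18525
Step 3: ceil(18525/52)=357

357


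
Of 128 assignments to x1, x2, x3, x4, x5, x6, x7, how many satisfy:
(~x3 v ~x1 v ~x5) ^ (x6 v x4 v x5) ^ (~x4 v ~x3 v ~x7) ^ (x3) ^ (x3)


CNF with 5 clauses over 7 vars (128 assignments).
An assignment satisfies CNF iff every clause has >=1 true literal.
Check each row (bits = x1,x2,x3,x4,x5,x6,x7; clause T/F shown):
  row 0 [0000000]: clauses=TFTFF -> 0
  row 1 [0000001]: clauses=TFTFF -> 0
  row 2 [0000010]: clauses=TTTFF -> 0
  row 3 [0000011]: clauses=TTTFF -> 0
  row 4 [0000100]: clauses=TTTFF -> 0
  (every remaining row is evaluated the same way; all 128 results are listed next)
Full result column, 8 rows per line (x1,x2,x3,x4 fixed per line; x5,x6,x7 runs 000..111 left to right):
  rows 0-7 [x1,x2,x3,x4=0000]: 00000000  (ones: 0)
  rows 8-15 [x1,x2,x3,x4=0001]: 00000000  (ones: 0)
  rows 16-23 [x1,x2,x3,x4=0010]: 00111111  (ones: 6)
  rows 24-31 [x1,x2,x3,x4=0011]: 10101010  (ones: 4)
  rows 32-39 [x1,x2,x3,x4=0100]: 00000000  (ones: 0)
  rows 40-47 [x1,x2,x3,x4=0101]: 00000000  (ones: 0)
  rows 48-55 [x1,x2,x3,x4=0110]: 00111111  (ones: 6)
  rows 56-63 [x1,x2,x3,x4=0111]: 10101010  (ones: 4)
  rows 64-71 [x1,x2,x3,x4=1000]: 00000000  (ones: 0)
  rows 72-79 [x1,x2,x3,x4=1001]: 00000000  (ones: 0)
  rows 80-87 [x1,x2,x3,x4=1010]: 00110000  (ones: 2)
  rows 88-95 [x1,x2,x3,x4=1011]: 10100000  (ones: 2)
  rows 96-103 [x1,x2,x3,x4=1100]: 00000000  (ones: 0)
  rows 104-111 [x1,x2,x3,x4=1101]: 00000000  (ones: 0)
  rows 112-119 [x1,x2,x3,x4=1110]: 00110000  (ones: 2)
  rows 120-127 [x1,x2,x3,x4=1111]: 10100000  (ones: 2)
Satisfying assignments = 0+0+6+4+0+0+6+4+0+0+2+2+0+0+2+2 = 28

28


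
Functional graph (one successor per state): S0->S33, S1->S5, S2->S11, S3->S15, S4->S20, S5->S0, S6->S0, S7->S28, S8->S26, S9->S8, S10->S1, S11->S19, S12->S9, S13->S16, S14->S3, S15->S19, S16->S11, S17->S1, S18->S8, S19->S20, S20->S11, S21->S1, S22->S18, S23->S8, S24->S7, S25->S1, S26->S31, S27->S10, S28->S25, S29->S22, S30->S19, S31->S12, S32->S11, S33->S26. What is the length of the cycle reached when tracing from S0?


Trace from S0 until a state repeats:
  S0 -> S33 -> S26 -> S31 -> S12 -> S9 -> S8 -> S26
S26 first seen at step 2, revisited at step 7.
Cycle length = 7 - 2 = 5

5


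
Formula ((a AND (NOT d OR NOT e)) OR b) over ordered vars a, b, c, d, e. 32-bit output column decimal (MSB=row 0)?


Formula: ((a AND (NOT d OR NOT e)) OR b) over a, b, c, d, e (32 rows)
Evaluate each row (bits = a,b,c,d,e, MSB first):
  row 0 [00000]: ((0 AND (NOT 0 OR NOT 0)) OR 0) -> 0
  row 1 [00001]: ((0 AND (NOT 0 OR NOT 1)) OR 0) -> 0
  row 2 [00010]: ((0 AND (NOT 1 OR NOT 0)) OR 0) -> 0
  row 3 [00011]: ((0 AND (NOT 1 OR NOT 1)) OR 0) -> 0
  row 4 [00100]: ((0 AND (NOT 0 OR NOT 0)) OR 0) -> 0
  row 5 [00101]: ((0 AND (NOT 0 OR NOT 1)) OR 0) -> 0
  row 6 [00110]: ((0 AND (NOT 1 OR NOT 0)) OR 0) -> 0
  row 7 [00111]: ((0 AND (NOT 1 OR NOT 1)) OR 0) -> 0
  row 8 [01000]: ((0 AND (NOT 0 OR NOT 0)) OR 1) -> 1
  row 9 [01001]: ((0 AND (NOT 0 OR NOT 1)) OR 1) -> 1
  row 10 [01010]: ((0 AND (NOT 1 OR NOT 0)) OR 1) -> 1
  row 11 [01011]: ((0 AND (NOT 1 OR NOT 1)) OR 1) -> 1
  row 12 [01100]: ((0 AND (NOT 0 OR NOT 0)) OR 1) -> 1
  row 13 [01101]: ((0 AND (NOT 0 OR NOT 1)) OR 1) -> 1
  row 14 [01110]: ((0 AND (NOT 1 OR NOT 0)) OR 1) -> 1
  row 15 [01111]: ((0 AND (NOT 1 OR NOT 1)) OR 1) -> 1
  row 16 [10000]: ((1 AND (NOT 0 OR NOT 0)) OR 0) -> 1
  row 17 [10001]: ((1 AND (NOT 0 OR NOT 1)) OR 0) -> 1
  row 18 [10010]: ((1 AND (NOT 1 OR NOT 0)) OR 0) -> 1
  row 19 [10011]: ((1 AND (NOT 1 OR NOT 1)) OR 0) -> 0
  row 20 [10100]: ((1 AND (NOT 0 OR NOT 0)) OR 0) -> 1
  row 21 [10101]: ((1 AND (NOT 0 OR NOT 1)) OR 0) -> 1
  row 22 [10110]: ((1 AND (NOT 1 OR NOT 0)) OR 0) -> 1
  row 23 [10111]: ((1 AND (NOT 1 OR NOT 1)) OR 0) -> 0
  row 24 [11000]: ((1 AND (NOT 0 OR NOT 0)) OR 1) -> 1
  row 25 [11001]: ((1 AND (NOT 0 OR NOT 1)) OR 1) -> 1
  row 26 [11010]: ((1 AND (NOT 1 OR NOT 0)) OR 1) -> 1
  row 27 [11011]: ((1 AND (NOT 1 OR NOT 1)) OR 1) -> 1
  row 28 [11100]: ((1 AND (NOT 0 OR NOT 0)) OR 1) -> 1
  row 29 [11101]: ((1 AND (NOT 0 OR NOT 1)) OR 1) -> 1
  row 30 [11110]: ((1 AND (NOT 1 OR NOT 0)) OR 1) -> 1
  row 31 [11111]: ((1 AND (NOT 1 OR NOT 1)) OR 1) -> 1
Full result column, 4 rows per line (a,b,c fixed per line; d,e runs 00..11 left to right):
  rows 0-3 [a,b,c=000]: 0000  = hex 0
  rows 4-7 [a,b,c=001]: 0000  = hex 0
  rows 8-11 [a,b,c=010]: 1111  = hex F
  rows 12-15 [a,b,c=011]: 1111  = hex F
  rows 16-19 [a,b,c=100]: 1110  = hex E
  rows 20-23 [a,b,c=101]: 1110  = hex E
  rows 24-27 [a,b,c=110]: 1111  = hex F
  rows 28-31 [a,b,c=111]: 1111  = hex F
Output column (row 0 .. row 31) = 00000000111111111110111011111111
Output column grouped in 4s = 0000 0000 1111 1111 1110 1110 1111 1111 = 0x00FFEEFF
Convert to decimal digit by digit (value = value*16 + digit):
  0 -> 0
  0*16 + 0 = 0
  0*16 + 15 (F) = 15
  15*16 + 15 (F) = 255
  255*16 + 14 (E) = 4094
  4094*16 + 14 (E) = 65518
  65518*16 + 15 (F) = 1048303
  1048303*16 + 15 (F) = 16772863
Decimal = 16772863

16772863
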